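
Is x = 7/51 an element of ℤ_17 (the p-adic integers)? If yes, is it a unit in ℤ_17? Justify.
x ∉ ℤ_17 (v_17(x) = -1 < 0)

ℤ_17 = {x ∈ ℚ_17 : v_17(x) ≥ 0} and ℤ_17^× = {x ∈ ℤ_17 : v_17(x) = 0}. Here v_17(7/51) = v_17(num) − v_17(den) = -1; compare against these criteria.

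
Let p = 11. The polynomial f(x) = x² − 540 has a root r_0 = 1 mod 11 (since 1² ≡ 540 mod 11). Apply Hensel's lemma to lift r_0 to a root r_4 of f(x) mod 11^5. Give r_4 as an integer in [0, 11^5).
r_4 = 21022 (mod 161051)

Hensel's recurrence: r_{i+1} = r_i − f(r_i)·(f′(r_i))^{-1} mod 11^{i+2}, with f′(x) = 2x. Iterate:
  r_0 = 1 (mod 11)
  r_1 = 89 (mod 121)
  r_2 = 1057 (mod 1331)
  r_3 = 6381 (mod 14641)
  r_4 = 21022 (mod 161051)
Final: r_4 = 21022, and one checks f(r_4) ≡ 0 mod 11^5.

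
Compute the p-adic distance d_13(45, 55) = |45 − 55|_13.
d_13(45, 55) = 1

Step 1 — x − y = 45 − 55 = -10. Step 2 — v_13(-10) = 0 (factor: -10 = −(13^0 · 10); the sign does not affect v_p). Step 3 — |x − y|_13 = 13^{0} = 1.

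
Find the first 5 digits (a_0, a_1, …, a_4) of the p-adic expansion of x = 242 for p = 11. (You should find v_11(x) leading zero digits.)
(a_0, …, a_4) = (0, 0, 2, 0, 0)

v_11(242) = 2, so a_0 = ... = a_1 = 0. Factor out: x = 11^2 · u with u = 2 a unit in ℤ_11. Expand u iteratively via a_{v+i} = u_i mod 11, u_{i+1} = (u_i − a_{v+i})/11:
  u_0 = 2;  a_2 = 2;  u_1 = (u_0 − 2)/11 = 0
  u_1 = 0;  a_3 = 0;  u_2 = (u_1 − 0)/11 = 0
  u_2 = 0;  a_4 = 0;  u_3 = (u_2 − 0)/11 = 0
Digits: (0, 0, 2, 0, 0).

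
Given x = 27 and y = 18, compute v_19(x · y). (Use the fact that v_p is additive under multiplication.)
v_19(486) = 0

v_p(x) = 0 (factor: 27 = 19^0 · 27); v_p(y) = 0 (factor: 18 = 19^0 · 18). Additivity: v_p(xy) = v_p(x) + v_p(y) = 0 + 0 = 0. (Direct check: xy = 486 = 19^0 · (486).)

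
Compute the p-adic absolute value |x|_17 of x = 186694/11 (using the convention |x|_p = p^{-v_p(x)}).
|186694/11|_17 = 1/4913

Step 1 — compute v_17(x) by factoring powers of 17 out of the numerator and denominator: v_17(186694/11) = 3. Step 2 — apply |x|_p = p^{-v_p(x)} = 17^{-3} = 1/4913.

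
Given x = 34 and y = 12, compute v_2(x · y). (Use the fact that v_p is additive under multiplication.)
v_2(408) = 3

v_p(x) = 1 (factor: 34 = 2^1 · 17); v_p(y) = 2 (factor: 12 = 2^2 · 3). Additivity: v_p(xy) = v_p(x) + v_p(y) = 1 + 2 = 3. (Direct check: xy = 408 = 2^3 · (51).)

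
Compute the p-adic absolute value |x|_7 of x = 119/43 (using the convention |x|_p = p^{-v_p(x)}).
|119/43|_7 = 1/7

Step 1 — compute v_7(x) by factoring powers of 7 out of the numerator and denominator: v_7(119/43) = 1. Step 2 — apply |x|_p = p^{-v_p(x)} = 7^{-1} = 1/7.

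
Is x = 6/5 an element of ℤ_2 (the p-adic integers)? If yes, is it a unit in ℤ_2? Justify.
x ∈ ℤ_2 but not a unit; v_2(x) = 1 > 0

ℤ_2 = {x ∈ ℚ_2 : v_2(x) ≥ 0} and ℤ_2^× = {x ∈ ℤ_2 : v_2(x) = 0}. Here v_2(6/5) = v_2(num) − v_2(den) = 1; compare against these criteria.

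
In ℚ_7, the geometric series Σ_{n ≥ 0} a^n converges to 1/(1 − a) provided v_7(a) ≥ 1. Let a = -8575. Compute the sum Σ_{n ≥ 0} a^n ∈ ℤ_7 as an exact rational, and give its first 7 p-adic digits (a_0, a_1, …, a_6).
Σ a^n = 1/(1 − a) = 1/8576;  first 7 digits = (1, 0, 0, 3, 3, 6, 1)

v_7(a) = 3 ≥ 1, so the series converges in ℤ_7 to 1/(1 − a) = 1/(1 − (-8575)) = 1/8576. Expand this rational in ℤ_7: compute digits iteratively via d_i = x_i mod 7, x_{i+1} = (x_i − d_i)/7. The first 7 digits are (1, 0, 0, 3, 3, 6, 1).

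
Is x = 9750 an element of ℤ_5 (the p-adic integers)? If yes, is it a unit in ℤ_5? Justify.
x ∈ ℤ_5 but not a unit; v_5(x) = 3 > 0

ℤ_5 = {x ∈ ℚ_5 : v_5(x) ≥ 0} and ℤ_5^× = {x ∈ ℤ_5 : v_5(x) = 0}. Here v_5(9750) = v_5(num) − v_5(den) = 3; compare against these criteria.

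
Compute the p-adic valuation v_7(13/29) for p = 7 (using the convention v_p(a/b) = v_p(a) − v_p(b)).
v_7(13/29) = 0

Factor powers of 7 from the numerator and denominator of the reduced fraction: 13 = 7^0 · 13 and 29 = 7^0 · 29. Apply v_p(a/b) = v_p(a) − v_p(b): v_7(13/29) = 0 − 0 = 0.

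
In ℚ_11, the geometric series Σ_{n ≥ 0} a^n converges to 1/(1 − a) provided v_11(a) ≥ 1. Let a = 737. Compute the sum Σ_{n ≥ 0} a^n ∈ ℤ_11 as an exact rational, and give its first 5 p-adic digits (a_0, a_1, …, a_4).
Σ a^n = 1/(1 − a) = -1/736;  first 5 digits = (1, 1, 7, 2, 1)

v_11(a) = 1 ≥ 1, so the series converges in ℤ_11 to 1/(1 − a) = 1/(1 − 737) = -1/736. Expand this rational in ℤ_11: compute digits iteratively via d_i = x_i mod 11, x_{i+1} = (x_i − d_i)/11. The first 5 digits are (1, 1, 7, 2, 1).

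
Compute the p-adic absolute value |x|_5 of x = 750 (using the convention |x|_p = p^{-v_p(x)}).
|750|_5 = 1/125

Step 1 — compute v_5(x) by factoring powers of 5 out of the numerator and denominator: v_5(750) = 3. Step 2 — apply |x|_p = p^{-v_p(x)} = 5^{-3} = 1/125.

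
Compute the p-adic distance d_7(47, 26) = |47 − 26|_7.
d_7(47, 26) = 1/7

Step 1 — x − y = 47 − 26 = 21. Step 2 — v_7(21) = 1 (factor: 21 = (7^1 · 3); the sign does not affect v_p). Step 3 — |x − y|_7 = 7^{-1} = 1/7.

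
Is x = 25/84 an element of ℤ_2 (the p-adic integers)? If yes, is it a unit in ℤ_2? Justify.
x ∉ ℤ_2 (v_2(x) = -2 < 0)

ℤ_2 = {x ∈ ℚ_2 : v_2(x) ≥ 0} and ℤ_2^× = {x ∈ ℤ_2 : v_2(x) = 0}. Here v_2(25/84) = v_2(num) − v_2(den) = -2; compare against these criteria.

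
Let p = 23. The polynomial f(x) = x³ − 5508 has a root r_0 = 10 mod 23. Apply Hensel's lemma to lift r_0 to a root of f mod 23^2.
r_1 = 286 (mod 529)

Hensel: r_{i+1} = r_i − f(r_i)/f′(r_i) mod 23^{i+2}, where f′(x) = 3x². Iterate:
  r_0 = 10 (mod 23)
  r_1 = 286 (mod 529)
Final: r = 286 with f(r) ≡ 0 mod 23^2.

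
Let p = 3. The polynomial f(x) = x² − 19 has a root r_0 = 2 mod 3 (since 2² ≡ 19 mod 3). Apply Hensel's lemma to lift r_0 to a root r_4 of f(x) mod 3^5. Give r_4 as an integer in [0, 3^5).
r_4 = 152 (mod 243)

Hensel's recurrence: r_{i+1} = r_i − f(r_i)·(f′(r_i))^{-1} mod 3^{i+2}, with f′(x) = 2x. Iterate:
  r_0 = 2 (mod 3)
  r_1 = 8 (mod 9)
  r_2 = 17 (mod 27)
  r_3 = 71 (mod 81)
  r_4 = 152 (mod 243)
Final: r_4 = 152, and one checks f(r_4) ≡ 0 mod 3^5.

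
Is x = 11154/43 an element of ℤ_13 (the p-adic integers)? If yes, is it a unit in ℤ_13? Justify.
x ∈ ℤ_13 but not a unit; v_13(x) = 2 > 0

ℤ_13 = {x ∈ ℚ_13 : v_13(x) ≥ 0} and ℤ_13^× = {x ∈ ℤ_13 : v_13(x) = 0}. Here v_13(11154/43) = v_13(num) − v_13(den) = 2; compare against these criteria.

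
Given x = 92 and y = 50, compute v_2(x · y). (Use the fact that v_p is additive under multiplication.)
v_2(4600) = 3

v_p(x) = 2 (factor: 92 = 2^2 · 23); v_p(y) = 1 (factor: 50 = 2^1 · 25). Additivity: v_p(xy) = v_p(x) + v_p(y) = 2 + 1 = 3. (Direct check: xy = 4600 = 2^3 · (575).)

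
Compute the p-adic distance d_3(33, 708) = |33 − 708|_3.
d_3(33, 708) = 1/27

Step 1 — x − y = 33 − 708 = -675. Step 2 — v_3(-675) = 3 (factor: -675 = −(3^3 · 25); the sign does not affect v_p). Step 3 — |x − y|_3 = 3^{-3} = 1/27.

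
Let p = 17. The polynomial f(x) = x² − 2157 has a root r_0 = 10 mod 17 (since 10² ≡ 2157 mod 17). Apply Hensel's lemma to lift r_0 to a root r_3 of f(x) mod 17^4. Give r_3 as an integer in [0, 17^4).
r_3 = 23334 (mod 83521)

Hensel's recurrence: r_{i+1} = r_i − f(r_i)·(f′(r_i))^{-1} mod 17^{i+2}, with f′(x) = 2x. Iterate:
  r_0 = 10 (mod 17)
  r_1 = 214 (mod 289)
  r_2 = 3682 (mod 4913)
  r_3 = 23334 (mod 83521)
Final: r_3 = 23334, and one checks f(r_3) ≡ 0 mod 17^4.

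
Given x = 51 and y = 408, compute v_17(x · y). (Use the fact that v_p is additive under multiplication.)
v_17(20808) = 2

v_p(x) = 1 (factor: 51 = 17^1 · 3); v_p(y) = 1 (factor: 408 = 17^1 · 24). Additivity: v_p(xy) = v_p(x) + v_p(y) = 1 + 1 = 2. (Direct check: xy = 20808 = 17^2 · (72).)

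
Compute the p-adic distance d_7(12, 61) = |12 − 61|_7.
d_7(12, 61) = 1/49

Step 1 — x − y = 12 − 61 = -49. Step 2 — v_7(-49) = 2 (factor: -49 = −(7^2 · 1); the sign does not affect v_p). Step 3 — |x − y|_7 = 7^{-2} = 1/49.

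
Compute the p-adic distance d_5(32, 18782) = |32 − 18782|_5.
d_5(32, 18782) = 1/3125

Step 1 — x − y = 32 − 18782 = -18750. Step 2 — v_5(-18750) = 5 (factor: -18750 = −(5^5 · 6); the sign does not affect v_p). Step 3 — |x − y|_5 = 5^{-5} = 1/3125.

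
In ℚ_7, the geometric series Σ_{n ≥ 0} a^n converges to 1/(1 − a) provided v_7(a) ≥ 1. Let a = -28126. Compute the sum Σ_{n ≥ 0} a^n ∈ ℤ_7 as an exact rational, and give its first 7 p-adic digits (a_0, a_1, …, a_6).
Σ a^n = 1/(1 − a) = 1/28127;  first 7 digits = (1, 0, 0, 2, 2, 5, 3)

v_7(a) = 3 ≥ 1, so the series converges in ℤ_7 to 1/(1 − a) = 1/(1 − (-28126)) = 1/28127. Expand this rational in ℤ_7: compute digits iteratively via d_i = x_i mod 7, x_{i+1} = (x_i − d_i)/7. The first 7 digits are (1, 0, 0, 2, 2, 5, 3).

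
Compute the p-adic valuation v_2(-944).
v_2(-944) = 4

v_2(n) is the largest exponent k such that 2^k divides n. Factor out: -944 = -2^4 · 59. (Sign doesn't affect v_p.) So v_2(-944) = 4.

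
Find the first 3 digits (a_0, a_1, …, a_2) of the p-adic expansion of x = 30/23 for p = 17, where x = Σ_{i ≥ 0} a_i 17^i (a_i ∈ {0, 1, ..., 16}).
(a_0, …, a_2) = (5, 2, 8)

v_17(30/23) = 0 (numerator and denominator both coprime to 17), so x ∈ ℤ_17^×. Compute digits iteratively via a_i = x_i mod 17, x_{i+1} = (x_i − a_i)/17, with x_0 = x:
  x_0 = 30/23;  a_0 = 5;  x_1 = (x_0 − 5)/17 = -5/23
  x_1 = -5/23;  a_1 = 2;  x_2 = (x_1 − 2)/17 = -3/23
  x_2 = -3/23;  a_2 = 8;  x_3 = (x_2 − 8)/17 = -11/23
Digits: (5, 2, 8).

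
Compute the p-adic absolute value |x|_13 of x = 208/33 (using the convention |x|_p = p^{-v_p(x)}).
|208/33|_13 = 1/13

Step 1 — compute v_13(x) by factoring powers of 13 out of the numerator and denominator: v_13(208/33) = 1. Step 2 — apply |x|_p = p^{-v_p(x)} = 13^{-1} = 1/13.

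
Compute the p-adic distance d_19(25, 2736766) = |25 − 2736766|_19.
d_19(25, 2736766) = 1/130321

Step 1 — x − y = 25 − 2736766 = -2736741. Step 2 — v_19(-2736741) = 4 (factor: -2736741 = −(19^4 · 21); the sign does not affect v_p). Step 3 — |x − y|_19 = 19^{-4} = 1/130321.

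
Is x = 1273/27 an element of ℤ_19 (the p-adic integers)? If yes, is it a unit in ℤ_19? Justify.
x ∈ ℤ_19 but not a unit; v_19(x) = 1 > 0

ℤ_19 = {x ∈ ℚ_19 : v_19(x) ≥ 0} and ℤ_19^× = {x ∈ ℤ_19 : v_19(x) = 0}. Here v_19(1273/27) = v_19(num) − v_19(den) = 1; compare against these criteria.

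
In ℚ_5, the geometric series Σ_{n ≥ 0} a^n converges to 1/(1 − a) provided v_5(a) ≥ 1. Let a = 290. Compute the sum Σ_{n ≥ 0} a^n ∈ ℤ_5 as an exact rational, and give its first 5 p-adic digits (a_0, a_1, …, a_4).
Σ a^n = 1/(1 − a) = -1/289;  first 5 digits = (1, 3, 0, 2, 3)

v_5(a) = 1 ≥ 1, so the series converges in ℤ_5 to 1/(1 − a) = 1/(1 − 290) = -1/289. Expand this rational in ℤ_5: compute digits iteratively via d_i = x_i mod 5, x_{i+1} = (x_i − d_i)/5. The first 5 digits are (1, 3, 0, 2, 3).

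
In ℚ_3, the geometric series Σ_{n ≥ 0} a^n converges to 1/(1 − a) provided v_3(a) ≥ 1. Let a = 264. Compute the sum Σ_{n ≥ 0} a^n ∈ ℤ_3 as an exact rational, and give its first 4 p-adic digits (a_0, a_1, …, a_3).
Σ a^n = 1/(1 − a) = -1/263;  first 4 digits = (1, 1, 0, 0)

v_3(a) = 1 ≥ 1, so the series converges in ℤ_3 to 1/(1 − a) = 1/(1 − 264) = -1/263. Expand this rational in ℤ_3: compute digits iteratively via d_i = x_i mod 3, x_{i+1} = (x_i − d_i)/3. The first 4 digits are (1, 1, 0, 0).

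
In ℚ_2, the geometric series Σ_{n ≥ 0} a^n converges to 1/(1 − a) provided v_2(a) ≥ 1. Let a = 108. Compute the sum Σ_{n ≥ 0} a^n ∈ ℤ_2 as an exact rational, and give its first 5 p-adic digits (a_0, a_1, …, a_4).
Σ a^n = 1/(1 − a) = -1/107;  first 5 digits = (1, 0, 1, 1, 1)

v_2(a) = 2 ≥ 1, so the series converges in ℤ_2 to 1/(1 − a) = 1/(1 − 108) = -1/107. Expand this rational in ℤ_2: compute digits iteratively via d_i = x_i mod 2, x_{i+1} = (x_i − d_i)/2. The first 5 digits are (1, 0, 1, 1, 1).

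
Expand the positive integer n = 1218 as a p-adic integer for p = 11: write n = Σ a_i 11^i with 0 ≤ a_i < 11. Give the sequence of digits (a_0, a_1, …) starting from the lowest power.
(a_0, a_1, …) = (8, 0, 10)

Repeated division by 11 gives the digits low-to-high: 1218 = 8 + 10·11^2. Digit sequence: (8, 0, 10).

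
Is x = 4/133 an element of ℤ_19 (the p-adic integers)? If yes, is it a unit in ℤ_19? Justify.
x ∉ ℤ_19 (v_19(x) = -1 < 0)

ℤ_19 = {x ∈ ℚ_19 : v_19(x) ≥ 0} and ℤ_19^× = {x ∈ ℤ_19 : v_19(x) = 0}. Here v_19(4/133) = v_19(num) − v_19(den) = -1; compare against these criteria.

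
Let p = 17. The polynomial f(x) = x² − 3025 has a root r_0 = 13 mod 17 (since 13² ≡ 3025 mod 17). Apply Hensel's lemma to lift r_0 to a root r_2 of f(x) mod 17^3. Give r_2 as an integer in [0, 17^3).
r_2 = 4858 (mod 4913)

Hensel's recurrence: r_{i+1} = r_i − f(r_i)·(f′(r_i))^{-1} mod 17^{i+2}, with f′(x) = 2x. Iterate:
  r_0 = 13 (mod 17)
  r_1 = 234 (mod 289)
  r_2 = 4858 (mod 4913)
Final: r_2 = 4858, and one checks f(r_2) ≡ 0 mod 17^3.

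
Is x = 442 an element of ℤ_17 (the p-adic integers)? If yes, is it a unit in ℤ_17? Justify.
x ∈ ℤ_17 but not a unit; v_17(x) = 1 > 0

ℤ_17 = {x ∈ ℚ_17 : v_17(x) ≥ 0} and ℤ_17^× = {x ∈ ℤ_17 : v_17(x) = 0}. Here v_17(442) = v_17(num) − v_17(den) = 1; compare against these criteria.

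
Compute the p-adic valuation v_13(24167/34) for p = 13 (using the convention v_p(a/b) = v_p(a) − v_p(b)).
v_13(24167/34) = 3

Factor powers of 13 from the numerator and denominator of the reduced fraction: 24167 = 13^3 · 11 and 34 = 13^0 · 34. Apply v_p(a/b) = v_p(a) − v_p(b): v_13(24167/34) = 3 − 0 = 3.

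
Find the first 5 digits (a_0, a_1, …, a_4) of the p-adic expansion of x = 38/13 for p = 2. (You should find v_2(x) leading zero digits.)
(a_0, …, a_4) = (0, 1, 1, 1, 1)

v_2(38/13) = 1, so a_0 = ... = a_0 = 0. Factor out: x = 2^1 · u with u = 19/13 a unit in ℤ_2. Expand u iteratively via a_{v+i} = u_i mod 2, u_{i+1} = (u_i − a_{v+i})/2:
  u_0 = 19/13;  a_1 = 1;  u_1 = (u_0 − 1)/2 = 3/13
  u_1 = 3/13;  a_2 = 1;  u_2 = (u_1 − 1)/2 = -5/13
  u_2 = -5/13;  a_3 = 1;  u_3 = (u_2 − 1)/2 = -9/13
  u_3 = -9/13;  a_4 = 1;  u_4 = (u_3 − 1)/2 = -11/13
Digits: (0, 1, 1, 1, 1).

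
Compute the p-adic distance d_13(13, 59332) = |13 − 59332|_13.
d_13(13, 59332) = 1/2197

Step 1 — x − y = 13 − 59332 = -59319. Step 2 — v_13(-59319) = 3 (factor: -59319 = −(13^3 · 27); the sign does not affect v_p). Step 3 — |x − y|_13 = 13^{-3} = 1/2197.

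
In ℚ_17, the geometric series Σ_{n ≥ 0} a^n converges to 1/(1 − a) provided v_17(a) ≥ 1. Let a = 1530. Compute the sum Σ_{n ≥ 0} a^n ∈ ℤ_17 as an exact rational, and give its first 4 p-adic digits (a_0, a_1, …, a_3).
Σ a^n = 1/(1 − a) = -1/1529;  first 4 digits = (1, 5, 13, 6)

v_17(a) = 1 ≥ 1, so the series converges in ℤ_17 to 1/(1 − a) = 1/(1 − 1530) = -1/1529. Expand this rational in ℤ_17: compute digits iteratively via d_i = x_i mod 17, x_{i+1} = (x_i − d_i)/17. The first 4 digits are (1, 5, 13, 6).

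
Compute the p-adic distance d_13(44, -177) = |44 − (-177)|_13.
d_13(44, -177) = 1/13

Step 1 — x − y = 44 − (-177) = 221. Step 2 — v_13(221) = 1 (factor: 221 = (13^1 · 17); the sign does not affect v_p). Step 3 — |x − y|_13 = 13^{-1} = 1/13.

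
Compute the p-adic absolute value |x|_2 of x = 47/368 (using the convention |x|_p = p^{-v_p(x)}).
|47/368|_2 = 16

Step 1 — compute v_2(x) by factoring powers of 2 out of the numerator and denominator: v_2(47/368) = -4. Step 2 — apply |x|_p = p^{-v_p(x)} = 2^{4} = 16.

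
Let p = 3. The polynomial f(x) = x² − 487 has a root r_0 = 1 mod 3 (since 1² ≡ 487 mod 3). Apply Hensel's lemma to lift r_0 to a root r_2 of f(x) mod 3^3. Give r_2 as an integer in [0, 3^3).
r_2 = 1 (mod 27)

Hensel's recurrence: r_{i+1} = r_i − f(r_i)·(f′(r_i))^{-1} mod 3^{i+2}, with f′(x) = 2x. Iterate:
  r_0 = 1 (mod 3)
  r_1 = 1 (mod 9)
  r_2 = 1 (mod 27)
Final: r_2 = 1, and one checks f(r_2) ≡ 0 mod 3^3.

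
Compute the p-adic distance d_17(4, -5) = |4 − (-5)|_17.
d_17(4, -5) = 1

Step 1 — x − y = 4 − (-5) = 9. Step 2 — v_17(9) = 0 (factor: 9 = (17^0 · 9); the sign does not affect v_p). Step 3 — |x − y|_17 = 17^{0} = 1.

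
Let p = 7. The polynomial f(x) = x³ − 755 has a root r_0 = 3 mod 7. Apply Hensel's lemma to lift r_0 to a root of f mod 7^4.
r_3 = 1970 (mod 2401)

Hensel: r_{i+1} = r_i − f(r_i)/f′(r_i) mod 7^{i+2}, where f′(x) = 3x². Iterate:
  r_0 = 3 (mod 7)
  r_1 = 10 (mod 49)
  r_2 = 255 (mod 343)
  r_3 = 1970 (mod 2401)
Final: r = 1970 with f(r) ≡ 0 mod 7^4.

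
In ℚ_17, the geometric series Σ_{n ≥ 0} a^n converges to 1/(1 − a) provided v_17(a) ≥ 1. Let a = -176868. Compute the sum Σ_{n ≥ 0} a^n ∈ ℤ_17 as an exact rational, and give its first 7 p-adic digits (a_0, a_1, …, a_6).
Σ a^n = 1/(1 − a) = 1/176869;  first 7 digits = (1, 0, 0, 15, 14, 16, 3)

v_17(a) = 3 ≥ 1, so the series converges in ℤ_17 to 1/(1 − a) = 1/(1 − (-176868)) = 1/176869. Expand this rational in ℤ_17: compute digits iteratively via d_i = x_i mod 17, x_{i+1} = (x_i − d_i)/17. The first 7 digits are (1, 0, 0, 15, 14, 16, 3).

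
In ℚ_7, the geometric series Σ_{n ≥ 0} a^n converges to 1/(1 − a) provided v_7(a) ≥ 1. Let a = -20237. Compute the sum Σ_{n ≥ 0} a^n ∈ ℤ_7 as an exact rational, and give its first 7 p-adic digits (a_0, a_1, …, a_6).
Σ a^n = 1/(1 − a) = 1/20238;  first 7 digits = (1, 0, 0, 4, 5, 5, 1)

v_7(a) = 3 ≥ 1, so the series converges in ℤ_7 to 1/(1 − a) = 1/(1 − (-20237)) = 1/20238. Expand this rational in ℤ_7: compute digits iteratively via d_i = x_i mod 7, x_{i+1} = (x_i − d_i)/7. The first 7 digits are (1, 0, 0, 4, 5, 5, 1).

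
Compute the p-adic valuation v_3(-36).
v_3(-36) = 2

v_3(n) is the largest exponent k such that 3^k divides n. Factor out: -36 = -3^2 · 4. (Sign doesn't affect v_p.) So v_3(-36) = 2.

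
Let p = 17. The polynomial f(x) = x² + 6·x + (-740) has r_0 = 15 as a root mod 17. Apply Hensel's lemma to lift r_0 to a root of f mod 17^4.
r_3 = 28694 (mod 83521)

Hensel: r_{i+1} = r_i − f(r_i)·(f′(r_i))^{-1} mod 17^{i+2}, f′(x) = 2x + 6. Iterate:
  r_0 = 15 (mod 17)
  r_1 = 83 (mod 289)
  r_2 = 4129 (mod 4913)
  r_3 = 28694 (mod 83521)
Final: r = 28694 satisfies f(r) ≡ 0 mod 17^4.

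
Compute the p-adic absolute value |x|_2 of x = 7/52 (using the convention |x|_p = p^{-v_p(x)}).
|7/52|_2 = 4

Step 1 — compute v_2(x) by factoring powers of 2 out of the numerator and denominator: v_2(7/52) = -2. Step 2 — apply |x|_p = p^{-v_p(x)} = 2^{2} = 4.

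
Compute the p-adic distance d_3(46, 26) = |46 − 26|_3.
d_3(46, 26) = 1

Step 1 — x − y = 46 − 26 = 20. Step 2 — v_3(20) = 0 (factor: 20 = (3^0 · 20); the sign does not affect v_p). Step 3 — |x − y|_3 = 3^{0} = 1.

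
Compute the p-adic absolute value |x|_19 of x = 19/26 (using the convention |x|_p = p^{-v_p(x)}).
|19/26|_19 = 1/19

Step 1 — compute v_19(x) by factoring powers of 19 out of the numerator and denominator: v_19(19/26) = 1. Step 2 — apply |x|_p = p^{-v_p(x)} = 19^{-1} = 1/19.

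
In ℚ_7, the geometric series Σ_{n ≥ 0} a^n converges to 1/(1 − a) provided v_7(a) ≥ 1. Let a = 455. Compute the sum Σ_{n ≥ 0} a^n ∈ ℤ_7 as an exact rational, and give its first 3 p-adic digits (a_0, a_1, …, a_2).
Σ a^n = 1/(1 − a) = -1/454;  first 3 digits = (1, 2, 6)

v_7(a) = 1 ≥ 1, so the series converges in ℤ_7 to 1/(1 − a) = 1/(1 − 455) = -1/454. Expand this rational in ℤ_7: compute digits iteratively via d_i = x_i mod 7, x_{i+1} = (x_i − d_i)/7. The first 3 digits are (1, 2, 6).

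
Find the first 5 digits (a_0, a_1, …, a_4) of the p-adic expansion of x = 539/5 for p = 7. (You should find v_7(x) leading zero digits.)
(a_0, …, a_4) = (0, 0, 5, 1, 4)

v_7(539/5) = 2, so a_0 = ... = a_1 = 0. Factor out: x = 7^2 · u with u = 11/5 a unit in ℤ_7. Expand u iteratively via a_{v+i} = u_i mod 7, u_{i+1} = (u_i − a_{v+i})/7:
  u_0 = 11/5;  a_2 = 5;  u_1 = (u_0 − 5)/7 = -2/5
  u_1 = -2/5;  a_3 = 1;  u_2 = (u_1 − 1)/7 = -1/5
  u_2 = -1/5;  a_4 = 4;  u_3 = (u_2 − 4)/7 = -3/5
Digits: (0, 0, 5, 1, 4).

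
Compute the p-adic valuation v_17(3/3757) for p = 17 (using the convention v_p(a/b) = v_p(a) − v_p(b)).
v_17(3/3757) = -2

Factor powers of 17 from the numerator and denominator of the reduced fraction: 3 = 17^0 · 3 and 3757 = 17^2 · 13. Apply v_p(a/b) = v_p(a) − v_p(b): v_17(3/3757) = 0 − 2 = -2.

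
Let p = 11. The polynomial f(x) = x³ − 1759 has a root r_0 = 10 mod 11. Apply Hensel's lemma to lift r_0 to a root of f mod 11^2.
r_1 = 21 (mod 121)

Hensel: r_{i+1} = r_i − f(r_i)/f′(r_i) mod 11^{i+2}, where f′(x) = 3x². Iterate:
  r_0 = 10 (mod 11)
  r_1 = 21 (mod 121)
Final: r = 21 with f(r) ≡ 0 mod 11^2.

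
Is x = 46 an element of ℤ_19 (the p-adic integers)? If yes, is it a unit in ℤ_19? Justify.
x ∈ ℤ_19^× (unit); v_19(x) = 0

ℤ_19 = {x ∈ ℚ_19 : v_19(x) ≥ 0} and ℤ_19^× = {x ∈ ℤ_19 : v_19(x) = 0}. Here v_19(46) = v_19(num) − v_19(den) = 0; compare against these criteria.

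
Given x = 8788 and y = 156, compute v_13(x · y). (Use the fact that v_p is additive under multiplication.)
v_13(1370928) = 4

v_p(x) = 3 (factor: 8788 = 13^3 · 4); v_p(y) = 1 (factor: 156 = 13^1 · 12). Additivity: v_p(xy) = v_p(x) + v_p(y) = 3 + 1 = 4. (Direct check: xy = 1370928 = 13^4 · (48).)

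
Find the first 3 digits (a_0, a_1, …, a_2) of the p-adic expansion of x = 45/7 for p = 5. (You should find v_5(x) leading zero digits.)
(a_0, …, a_2) = (0, 2, 2)

v_5(45/7) = 1, so a_0 = ... = a_0 = 0. Factor out: x = 5^1 · u with u = 9/7 a unit in ℤ_5. Expand u iteratively via a_{v+i} = u_i mod 5, u_{i+1} = (u_i − a_{v+i})/5:
  u_0 = 9/7;  a_1 = 2;  u_1 = (u_0 − 2)/5 = -1/7
  u_1 = -1/7;  a_2 = 2;  u_2 = (u_1 − 2)/5 = -3/7
Digits: (0, 2, 2).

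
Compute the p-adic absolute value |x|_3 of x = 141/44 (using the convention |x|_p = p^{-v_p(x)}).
|141/44|_3 = 1/3

Step 1 — compute v_3(x) by factoring powers of 3 out of the numerator and denominator: v_3(141/44) = 1. Step 2 — apply |x|_p = p^{-v_p(x)} = 3^{-1} = 1/3.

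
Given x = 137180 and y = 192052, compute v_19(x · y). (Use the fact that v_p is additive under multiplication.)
v_19(26345693360) = 6

v_p(x) = 3 (factor: 137180 = 19^3 · 20); v_p(y) = 3 (factor: 192052 = 19^3 · 28). Additivity: v_p(xy) = v_p(x) + v_p(y) = 3 + 3 = 6. (Direct check: xy = 26345693360 = 19^6 · (560).)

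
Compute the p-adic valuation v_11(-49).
v_11(-49) = 0

v_11(n) is the largest exponent k such that 11^k divides n. Factor out: -49 = -11^0 · 49. (Sign doesn't affect v_p.) So v_11(-49) = 0.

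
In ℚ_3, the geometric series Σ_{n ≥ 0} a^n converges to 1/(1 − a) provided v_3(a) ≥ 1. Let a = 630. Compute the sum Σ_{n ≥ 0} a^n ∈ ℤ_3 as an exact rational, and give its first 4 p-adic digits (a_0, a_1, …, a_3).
Σ a^n = 1/(1 − a) = -1/629;  first 4 digits = (1, 0, 1, 2)

v_3(a) = 2 ≥ 1, so the series converges in ℤ_3 to 1/(1 − a) = 1/(1 − 630) = -1/629. Expand this rational in ℤ_3: compute digits iteratively via d_i = x_i mod 3, x_{i+1} = (x_i − d_i)/3. The first 4 digits are (1, 0, 1, 2).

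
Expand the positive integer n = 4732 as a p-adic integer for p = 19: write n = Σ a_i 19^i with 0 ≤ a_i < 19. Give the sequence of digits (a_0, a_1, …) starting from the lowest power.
(a_0, a_1, …) = (1, 2, 13)

Repeated division by 19 gives the digits low-to-high: 4732 = 1 + 2·19^1 + 13·19^2. Digit sequence: (1, 2, 13).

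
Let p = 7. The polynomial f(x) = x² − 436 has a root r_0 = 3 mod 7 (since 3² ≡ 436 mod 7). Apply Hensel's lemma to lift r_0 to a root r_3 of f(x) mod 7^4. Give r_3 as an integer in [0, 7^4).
r_3 = 1928 (mod 2401)

Hensel's recurrence: r_{i+1} = r_i − f(r_i)·(f′(r_i))^{-1} mod 7^{i+2}, with f′(x) = 2x. Iterate:
  r_0 = 3 (mod 7)
  r_1 = 17 (mod 49)
  r_2 = 213 (mod 343)
  r_3 = 1928 (mod 2401)
Final: r_3 = 1928, and one checks f(r_3) ≡ 0 mod 7^4.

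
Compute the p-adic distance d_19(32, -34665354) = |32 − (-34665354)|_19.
d_19(32, -34665354) = 1/2476099

Step 1 — x − y = 32 − (-34665354) = 34665386. Step 2 — v_19(34665386) = 5 (factor: 34665386 = (19^5 · 14); the sign does not affect v_p). Step 3 — |x − y|_19 = 19^{-5} = 1/2476099.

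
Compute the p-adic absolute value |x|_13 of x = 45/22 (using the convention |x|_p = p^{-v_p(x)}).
|45/22|_13 = 1

Step 1 — compute v_13(x) by factoring powers of 13 out of the numerator and denominator: v_13(45/22) = 0. Step 2 — apply |x|_p = p^{-v_p(x)} = 13^{0} = 1.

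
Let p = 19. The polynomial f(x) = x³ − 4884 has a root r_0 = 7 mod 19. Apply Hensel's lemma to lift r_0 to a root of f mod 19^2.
r_1 = 254 (mod 361)

Hensel: r_{i+1} = r_i − f(r_i)/f′(r_i) mod 19^{i+2}, where f′(x) = 3x². Iterate:
  r_0 = 7 (mod 19)
  r_1 = 254 (mod 361)
Final: r = 254 with f(r) ≡ 0 mod 19^2.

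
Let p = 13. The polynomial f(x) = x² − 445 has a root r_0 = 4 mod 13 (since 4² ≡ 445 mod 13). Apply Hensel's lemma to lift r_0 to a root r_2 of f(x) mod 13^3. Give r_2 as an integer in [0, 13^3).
r_2 = 1642 (mod 2197)

Hensel's recurrence: r_{i+1} = r_i − f(r_i)·(f′(r_i))^{-1} mod 13^{i+2}, with f′(x) = 2x. Iterate:
  r_0 = 4 (mod 13)
  r_1 = 121 (mod 169)
  r_2 = 1642 (mod 2197)
Final: r_2 = 1642, and one checks f(r_2) ≡ 0 mod 13^3.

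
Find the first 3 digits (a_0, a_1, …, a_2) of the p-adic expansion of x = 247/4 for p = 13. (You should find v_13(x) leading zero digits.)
(a_0, …, a_2) = (0, 8, 3)

v_13(247/4) = 1, so a_0 = ... = a_0 = 0. Factor out: x = 13^1 · u with u = 19/4 a unit in ℤ_13. Expand u iteratively via a_{v+i} = u_i mod 13, u_{i+1} = (u_i − a_{v+i})/13:
  u_0 = 19/4;  a_1 = 8;  u_1 = (u_0 − 8)/13 = -1/4
  u_1 = -1/4;  a_2 = 3;  u_2 = (u_1 − 3)/13 = -1/4
Digits: (0, 8, 3).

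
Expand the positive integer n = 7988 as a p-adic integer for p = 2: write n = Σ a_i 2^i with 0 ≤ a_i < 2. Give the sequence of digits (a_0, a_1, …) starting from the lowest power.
(a_0, a_1, …) = (0, 0, 1, 0, 1, 1, 0, 0, 1, 1, 1, 1, 1)

Repeated division by 2 gives the digits low-to-high: 7988 = 1·2^2 + 1·2^4 + 1·2^5 + 1·2^8 + 1·2^9 + 1·2^10 + 1·2^11 + 1·2^12. Digit sequence: (0, 0, 1, 0, 1, 1, 0, 0, 1, 1, 1, 1, 1).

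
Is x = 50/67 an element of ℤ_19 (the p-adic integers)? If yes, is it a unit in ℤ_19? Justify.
x ∈ ℤ_19^× (unit); v_19(x) = 0

ℤ_19 = {x ∈ ℚ_19 : v_19(x) ≥ 0} and ℤ_19^× = {x ∈ ℤ_19 : v_19(x) = 0}. Here v_19(50/67) = v_19(num) − v_19(den) = 0; compare against these criteria.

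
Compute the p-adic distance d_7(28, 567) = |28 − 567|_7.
d_7(28, 567) = 1/49

Step 1 — x − y = 28 − 567 = -539. Step 2 — v_7(-539) = 2 (factor: -539 = −(7^2 · 11); the sign does not affect v_p). Step 3 — |x − y|_7 = 7^{-2} = 1/49.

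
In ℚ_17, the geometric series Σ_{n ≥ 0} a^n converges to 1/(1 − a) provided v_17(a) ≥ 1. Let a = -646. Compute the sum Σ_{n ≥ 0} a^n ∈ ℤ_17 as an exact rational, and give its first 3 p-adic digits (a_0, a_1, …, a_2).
Σ a^n = 1/(1 − a) = 1/647;  first 3 digits = (1, 13, 13)

v_17(a) = 1 ≥ 1, so the series converges in ℤ_17 to 1/(1 − a) = 1/(1 − (-646)) = 1/647. Expand this rational in ℤ_17: compute digits iteratively via d_i = x_i mod 17, x_{i+1} = (x_i − d_i)/17. The first 3 digits are (1, 13, 13).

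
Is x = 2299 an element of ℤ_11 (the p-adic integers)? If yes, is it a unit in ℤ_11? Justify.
x ∈ ℤ_11 but not a unit; v_11(x) = 2 > 0

ℤ_11 = {x ∈ ℚ_11 : v_11(x) ≥ 0} and ℤ_11^× = {x ∈ ℤ_11 : v_11(x) = 0}. Here v_11(2299) = v_11(num) − v_11(den) = 2; compare against these criteria.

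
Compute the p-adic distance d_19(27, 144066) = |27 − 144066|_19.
d_19(27, 144066) = 1/6859

Step 1 — x − y = 27 − 144066 = -144039. Step 2 — v_19(-144039) = 3 (factor: -144039 = −(19^3 · 21); the sign does not affect v_p). Step 3 — |x − y|_19 = 19^{-3} = 1/6859.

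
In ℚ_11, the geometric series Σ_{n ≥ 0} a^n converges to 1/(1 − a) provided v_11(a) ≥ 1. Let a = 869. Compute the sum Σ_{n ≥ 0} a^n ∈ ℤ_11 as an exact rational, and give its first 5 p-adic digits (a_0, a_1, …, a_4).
Σ a^n = 1/(1 − a) = -1/868;  first 5 digits = (1, 2, 0, 4, 9)

v_11(a) = 1 ≥ 1, so the series converges in ℤ_11 to 1/(1 − a) = 1/(1 − 869) = -1/868. Expand this rational in ℤ_11: compute digits iteratively via d_i = x_i mod 11, x_{i+1} = (x_i − d_i)/11. The first 5 digits are (1, 2, 0, 4, 9).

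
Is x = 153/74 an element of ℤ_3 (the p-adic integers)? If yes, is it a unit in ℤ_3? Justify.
x ∈ ℤ_3 but not a unit; v_3(x) = 2 > 0

ℤ_3 = {x ∈ ℚ_3 : v_3(x) ≥ 0} and ℤ_3^× = {x ∈ ℤ_3 : v_3(x) = 0}. Here v_3(153/74) = v_3(num) − v_3(den) = 2; compare against these criteria.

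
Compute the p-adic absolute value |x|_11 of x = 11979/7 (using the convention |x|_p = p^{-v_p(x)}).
|11979/7|_11 = 1/1331

Step 1 — compute v_11(x) by factoring powers of 11 out of the numerator and denominator: v_11(11979/7) = 3. Step 2 — apply |x|_p = p^{-v_p(x)} = 11^{-3} = 1/1331.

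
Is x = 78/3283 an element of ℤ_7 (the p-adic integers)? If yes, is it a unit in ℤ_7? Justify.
x ∉ ℤ_7 (v_7(x) = -2 < 0)

ℤ_7 = {x ∈ ℚ_7 : v_7(x) ≥ 0} and ℤ_7^× = {x ∈ ℤ_7 : v_7(x) = 0}. Here v_7(78/3283) = v_7(num) − v_7(den) = -2; compare against these criteria.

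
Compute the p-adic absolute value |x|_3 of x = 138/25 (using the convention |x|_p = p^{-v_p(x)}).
|138/25|_3 = 1/3

Step 1 — compute v_3(x) by factoring powers of 3 out of the numerator and denominator: v_3(138/25) = 1. Step 2 — apply |x|_p = p^{-v_p(x)} = 3^{-1} = 1/3.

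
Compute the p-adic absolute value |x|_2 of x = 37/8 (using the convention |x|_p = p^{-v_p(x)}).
|37/8|_2 = 8

Step 1 — compute v_2(x) by factoring powers of 2 out of the numerator and denominator: v_2(37/8) = -3. Step 2 — apply |x|_p = p^{-v_p(x)} = 2^{3} = 8.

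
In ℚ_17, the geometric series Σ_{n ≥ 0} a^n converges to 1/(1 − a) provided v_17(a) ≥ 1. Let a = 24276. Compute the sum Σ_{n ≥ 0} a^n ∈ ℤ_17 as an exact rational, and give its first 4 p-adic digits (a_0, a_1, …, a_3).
Σ a^n = 1/(1 − a) = -1/24275;  first 4 digits = (1, 0, 16, 4)

v_17(a) = 2 ≥ 1, so the series converges in ℤ_17 to 1/(1 − a) = 1/(1 − 24276) = -1/24275. Expand this rational in ℤ_17: compute digits iteratively via d_i = x_i mod 17, x_{i+1} = (x_i − d_i)/17. The first 4 digits are (1, 0, 16, 4).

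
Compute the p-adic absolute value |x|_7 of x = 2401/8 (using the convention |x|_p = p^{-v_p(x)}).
|2401/8|_7 = 1/2401

Step 1 — compute v_7(x) by factoring powers of 7 out of the numerator and denominator: v_7(2401/8) = 4. Step 2 — apply |x|_p = p^{-v_p(x)} = 7^{-4} = 1/2401.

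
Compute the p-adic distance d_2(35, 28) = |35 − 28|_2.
d_2(35, 28) = 1

Step 1 — x − y = 35 − 28 = 7. Step 2 — v_2(7) = 0 (factor: 7 = (2^0 · 7); the sign does not affect v_p). Step 3 — |x − y|_2 = 2^{0} = 1.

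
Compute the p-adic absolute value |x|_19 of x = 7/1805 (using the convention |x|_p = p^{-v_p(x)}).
|7/1805|_19 = 361

Step 1 — compute v_19(x) by factoring powers of 19 out of the numerator and denominator: v_19(7/1805) = -2. Step 2 — apply |x|_p = p^{-v_p(x)} = 19^{2} = 361.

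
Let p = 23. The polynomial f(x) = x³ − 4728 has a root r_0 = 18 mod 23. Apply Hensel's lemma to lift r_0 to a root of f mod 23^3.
r_2 = 4595 (mod 12167)

Hensel: r_{i+1} = r_i − f(r_i)/f′(r_i) mod 23^{i+2}, where f′(x) = 3x². Iterate:
  r_0 = 18 (mod 23)
  r_1 = 363 (mod 529)
  r_2 = 4595 (mod 12167)
Final: r = 4595 with f(r) ≡ 0 mod 23^3.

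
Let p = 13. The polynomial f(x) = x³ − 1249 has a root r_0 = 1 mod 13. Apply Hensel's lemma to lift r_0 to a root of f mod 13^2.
r_1 = 79 (mod 169)

Hensel: r_{i+1} = r_i − f(r_i)/f′(r_i) mod 13^{i+2}, where f′(x) = 3x². Iterate:
  r_0 = 1 (mod 13)
  r_1 = 79 (mod 169)
Final: r = 79 with f(r) ≡ 0 mod 13^2.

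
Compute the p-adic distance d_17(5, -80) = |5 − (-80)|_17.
d_17(5, -80) = 1/17

Step 1 — x − y = 5 − (-80) = 85. Step 2 — v_17(85) = 1 (factor: 85 = (17^1 · 5); the sign does not affect v_p). Step 3 — |x − y|_17 = 17^{-1} = 1/17.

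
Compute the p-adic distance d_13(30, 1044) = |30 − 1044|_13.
d_13(30, 1044) = 1/169

Step 1 — x − y = 30 − 1044 = -1014. Step 2 — v_13(-1014) = 2 (factor: -1014 = −(13^2 · 6); the sign does not affect v_p). Step 3 — |x − y|_13 = 13^{-2} = 1/169.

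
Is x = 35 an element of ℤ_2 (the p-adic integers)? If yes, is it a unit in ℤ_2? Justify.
x ∈ ℤ_2^× (unit); v_2(x) = 0

ℤ_2 = {x ∈ ℚ_2 : v_2(x) ≥ 0} and ℤ_2^× = {x ∈ ℤ_2 : v_2(x) = 0}. Here v_2(35) = v_2(num) − v_2(den) = 0; compare against these criteria.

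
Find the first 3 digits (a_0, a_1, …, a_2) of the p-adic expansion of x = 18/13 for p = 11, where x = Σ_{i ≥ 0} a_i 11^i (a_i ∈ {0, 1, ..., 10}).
(a_0, …, a_2) = (9, 1, 10)

v_11(18/13) = 0 (numerator and denominator both coprime to 11), so x ∈ ℤ_11^×. Compute digits iteratively via a_i = x_i mod 11, x_{i+1} = (x_i − a_i)/11, with x_0 = x:
  x_0 = 18/13;  a_0 = 9;  x_1 = (x_0 − 9)/11 = -9/13
  x_1 = -9/13;  a_1 = 1;  x_2 = (x_1 − 1)/11 = -2/13
  x_2 = -2/13;  a_2 = 10;  x_3 = (x_2 − 10)/11 = -12/13
Digits: (9, 1, 10).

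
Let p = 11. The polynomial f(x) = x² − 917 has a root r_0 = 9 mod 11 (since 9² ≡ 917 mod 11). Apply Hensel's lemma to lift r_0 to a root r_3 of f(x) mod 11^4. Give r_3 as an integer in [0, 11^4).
r_3 = 1252 (mod 14641)

Hensel's recurrence: r_{i+1} = r_i − f(r_i)·(f′(r_i))^{-1} mod 11^{i+2}, with f′(x) = 2x. Iterate:
  r_0 = 9 (mod 11)
  r_1 = 42 (mod 121)
  r_2 = 1252 (mod 1331)
  r_3 = 1252 (mod 14641)
Final: r_3 = 1252, and one checks f(r_3) ≡ 0 mod 11^4.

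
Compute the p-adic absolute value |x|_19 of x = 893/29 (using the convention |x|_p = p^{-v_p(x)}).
|893/29|_19 = 1/19

Step 1 — compute v_19(x) by factoring powers of 19 out of the numerator and denominator: v_19(893/29) = 1. Step 2 — apply |x|_p = p^{-v_p(x)} = 19^{-1} = 1/19.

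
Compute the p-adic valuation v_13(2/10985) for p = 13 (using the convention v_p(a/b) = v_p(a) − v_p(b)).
v_13(2/10985) = -3

Factor powers of 13 from the numerator and denominator of the reduced fraction: 2 = 13^0 · 2 and 10985 = 13^3 · 5. Apply v_p(a/b) = v_p(a) − v_p(b): v_13(2/10985) = 0 − 3 = -3.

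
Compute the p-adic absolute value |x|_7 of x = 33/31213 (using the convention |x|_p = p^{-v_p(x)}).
|33/31213|_7 = 2401

Step 1 — compute v_7(x) by factoring powers of 7 out of the numerator and denominator: v_7(33/31213) = -4. Step 2 — apply |x|_p = p^{-v_p(x)} = 7^{4} = 2401.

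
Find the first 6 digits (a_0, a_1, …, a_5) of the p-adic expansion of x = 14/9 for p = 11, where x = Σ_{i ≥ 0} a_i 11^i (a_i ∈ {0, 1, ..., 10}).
(a_0, …, a_5) = (4, 1, 6, 8, 9, 4)

v_11(14/9) = 0 (numerator and denominator both coprime to 11), so x ∈ ℤ_11^×. Compute digits iteratively via a_i = x_i mod 11, x_{i+1} = (x_i − a_i)/11, with x_0 = x:
  x_0 = 14/9;  a_0 = 4;  x_1 = (x_0 − 4)/11 = -2/9
  x_1 = -2/9;  a_1 = 1;  x_2 = (x_1 − 1)/11 = -1/9
  x_2 = -1/9;  a_2 = 6;  x_3 = (x_2 − 6)/11 = -5/9
  x_3 = -5/9;  a_3 = 8;  x_4 = (x_3 − 8)/11 = -7/9
  x_4 = -7/9;  a_4 = 9;  x_5 = (x_4 − 9)/11 = -8/9
  x_5 = -8/9;  a_5 = 4;  x_6 = (x_5 − 4)/11 = -4/9
Digits: (4, 1, 6, 8, 9, 4).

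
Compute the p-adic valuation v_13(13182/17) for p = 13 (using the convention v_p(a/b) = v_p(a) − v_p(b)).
v_13(13182/17) = 3

Factor powers of 13 from the numerator and denominator of the reduced fraction: 13182 = 13^3 · 6 and 17 = 13^0 · 17. Apply v_p(a/b) = v_p(a) − v_p(b): v_13(13182/17) = 3 − 0 = 3.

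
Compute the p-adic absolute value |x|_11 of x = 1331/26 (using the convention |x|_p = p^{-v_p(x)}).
|1331/26|_11 = 1/1331

Step 1 — compute v_11(x) by factoring powers of 11 out of the numerator and denominator: v_11(1331/26) = 3. Step 2 — apply |x|_p = p^{-v_p(x)} = 11^{-3} = 1/1331.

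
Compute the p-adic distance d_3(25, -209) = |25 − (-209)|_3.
d_3(25, -209) = 1/9

Step 1 — x − y = 25 − (-209) = 234. Step 2 — v_3(234) = 2 (factor: 234 = (3^2 · 26); the sign does not affect v_p). Step 3 — |x − y|_3 = 3^{-2} = 1/9.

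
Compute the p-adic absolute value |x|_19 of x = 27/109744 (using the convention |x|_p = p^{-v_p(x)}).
|27/109744|_19 = 6859

Step 1 — compute v_19(x) by factoring powers of 19 out of the numerator and denominator: v_19(27/109744) = -3. Step 2 — apply |x|_p = p^{-v_p(x)} = 19^{3} = 6859.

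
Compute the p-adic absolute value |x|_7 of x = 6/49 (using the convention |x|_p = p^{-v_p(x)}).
|6/49|_7 = 49

Step 1 — compute v_7(x) by factoring powers of 7 out of the numerator and denominator: v_7(6/49) = -2. Step 2 — apply |x|_p = p^{-v_p(x)} = 7^{2} = 49.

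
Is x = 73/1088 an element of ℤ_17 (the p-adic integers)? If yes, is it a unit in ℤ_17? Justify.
x ∉ ℤ_17 (v_17(x) = -1 < 0)

ℤ_17 = {x ∈ ℚ_17 : v_17(x) ≥ 0} and ℤ_17^× = {x ∈ ℤ_17 : v_17(x) = 0}. Here v_17(73/1088) = v_17(num) − v_17(den) = -1; compare against these criteria.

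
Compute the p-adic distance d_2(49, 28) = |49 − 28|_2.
d_2(49, 28) = 1

Step 1 — x − y = 49 − 28 = 21. Step 2 — v_2(21) = 0 (factor: 21 = (2^0 · 21); the sign does not affect v_p). Step 3 — |x − y|_2 = 2^{0} = 1.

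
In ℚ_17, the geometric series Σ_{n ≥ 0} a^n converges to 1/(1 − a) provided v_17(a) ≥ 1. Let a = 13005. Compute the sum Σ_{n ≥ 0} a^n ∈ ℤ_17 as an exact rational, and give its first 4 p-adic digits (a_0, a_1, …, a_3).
Σ a^n = 1/(1 − a) = -1/13004;  first 4 digits = (1, 0, 11, 2)

v_17(a) = 2 ≥ 1, so the series converges in ℤ_17 to 1/(1 − a) = 1/(1 − 13005) = -1/13004. Expand this rational in ℤ_17: compute digits iteratively via d_i = x_i mod 17, x_{i+1} = (x_i − d_i)/17. The first 4 digits are (1, 0, 11, 2).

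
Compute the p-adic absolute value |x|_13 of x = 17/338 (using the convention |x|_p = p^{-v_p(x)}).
|17/338|_13 = 169

Step 1 — compute v_13(x) by factoring powers of 13 out of the numerator and denominator: v_13(17/338) = -2. Step 2 — apply |x|_p = p^{-v_p(x)} = 13^{2} = 169.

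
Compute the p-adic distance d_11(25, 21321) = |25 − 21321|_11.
d_11(25, 21321) = 1/1331

Step 1 — x − y = 25 − 21321 = -21296. Step 2 — v_11(-21296) = 3 (factor: -21296 = −(11^3 · 16); the sign does not affect v_p). Step 3 — |x − y|_11 = 11^{-3} = 1/1331.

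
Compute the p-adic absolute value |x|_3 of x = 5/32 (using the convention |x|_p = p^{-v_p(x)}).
|5/32|_3 = 1

Step 1 — compute v_3(x) by factoring powers of 3 out of the numerator and denominator: v_3(5/32) = 0. Step 2 — apply |x|_p = p^{-v_p(x)} = 3^{0} = 1.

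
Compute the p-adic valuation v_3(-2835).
v_3(-2835) = 4

v_3(n) is the largest exponent k such that 3^k divides n. Factor out: -2835 = -3^4 · 35. (Sign doesn't affect v_p.) So v_3(-2835) = 4.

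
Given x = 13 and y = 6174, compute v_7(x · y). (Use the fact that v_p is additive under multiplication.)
v_7(80262) = 3

v_p(x) = 0 (factor: 13 = 7^0 · 13); v_p(y) = 3 (factor: 6174 = 7^3 · 18). Additivity: v_p(xy) = v_p(x) + v_p(y) = 0 + 3 = 3. (Direct check: xy = 80262 = 7^3 · (234).)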